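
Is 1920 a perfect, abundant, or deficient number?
abundant

Proper divisors of 1920: sum = 1 + 2 + 3 + 4 + 5 + 6 + 8 + 10 + ... + 384 + 480 + 640 + 960 (31 divisors) = 4200
Since 4200 > 1920, 1920 is abundant.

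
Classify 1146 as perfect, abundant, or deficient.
abundant

Proper divisors of 1146: sum = 1 + 2 + 3 + 6 + 191 + 382 + 573 = 1158
Since 1158 > 1146, 1146 is abundant.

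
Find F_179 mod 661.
302

Matrix identity: Q^n = [[F_(n+1), F_n], [F_n, F_(n-1)]] with Q = [[1,1],[1,0]].
n = 179 = 10110011₂. Square-and-multiply, entries mod 661:
Q^1 = [[1,1],[1,0]]
Q^2 = (Q^1)² = [[2,1],[1,1]]
Q^5 = (Q^2)²·Q = [[8,5],[5,3]]
Q^11 = (Q^5)²·Q = [[144,89],[89,55]]
Q^22 = (Q^11)² = [[234,525],[525,370]]
Q^44 = (Q^22)² = [[542,481],[481,61]]
Q^89 = (Q^44)²·Q = [[155,291],[291,525]]
Q^179 = (Q^89)²·Q = [[543,302],[302,241]]
F_179 mod 661 = Q^179[0][1] = 302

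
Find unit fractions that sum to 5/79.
1/16 + 1/1264

Greedy algorithm:
5/79: ceiling(79/5) = 16, use 1/16
1/1264: ceiling(1264/1) = 1264, use 1/1264
Result: 5/79 = 1/16 + 1/1264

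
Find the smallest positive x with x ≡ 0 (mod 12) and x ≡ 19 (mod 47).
348

Using Chinese Remainder Theorem:
M = 12 × 47 = 564
M1 = 47, M2 = 12
y1 = 47^(-1) mod 12 = 11
y2 = 12^(-1) mod 47 = 4
x = (0×47×11 + 19×12×4) mod 564 = 348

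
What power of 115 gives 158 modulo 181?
67

Baby-step giant-step with step n = ⌈√181⌉ = 14.
Baby steps 115^j mod 181 (j:value) for j=0..13: 0:1, 1:115, 2:12, 3:113, 4:144, 5:89, 6:99, 7:163, 8:102, 9:146, 10:138, 11:123, 12:27, 13:28.
Giant-step multiplier: 115^(-14) ≡ 115^(180-14) = 115^166 ≡ 100 (mod 181).
Giant steps γ_i = 158·100^i mod 181: γ_0=158, γ_1=53, γ_2=51, γ_3=32, γ_4=123 (in table at j=11).
x = i·n + j = 4·14 + 11 = 67.
Check: 115^67 ≡ 158 (mod 181).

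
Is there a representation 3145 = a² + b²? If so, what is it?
3² + 56² (a=3, b=56)

Factorization: 3145 = 5 × 17 × 37
By Fermat: n is sum of two squares iff every prime p ≡ 3 (mod 4) appears to even power.
All primes ≡ 3 (mod 4) appear to even power.
Search a = 0, 1, 2, … for 3145 - a² a perfect square: first hit at a = 3: 3145 - 9 = 3136 = 56².
3145 = 3² + 56² = 9 + 3136 ✓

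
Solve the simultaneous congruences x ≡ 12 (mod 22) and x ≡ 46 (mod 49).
144

Using Chinese Remainder Theorem:
M = 22 × 49 = 1078
M1 = 49, M2 = 22
y1 = 49^(-1) mod 22 = 9
y2 = 22^(-1) mod 49 = 29
x = (12×49×9 + 46×22×29) mod 1078 = 144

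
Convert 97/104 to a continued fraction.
[0; 1, 13, 1, 6]

Euclidean algorithm steps:
97 = 0 × 104 + 97
104 = 1 × 97 + 7
97 = 13 × 7 + 6
7 = 1 × 6 + 1
6 = 6 × 1 + 0
Continued fraction: [0; 1, 13, 1, 6]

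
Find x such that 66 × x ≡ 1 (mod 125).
36

gcd(66, 125) = 1, so the inverse exists.
Extended Euclidean algorithm on (125, 66):
125 = 1 × 66 + 59  ⟹  59 = (1)·125 + (-1)·66
66 = 1 × 59 + 7  ⟹  7 = (-1)·125 + (2)·66
59 = 8 × 7 + 3  ⟹  3 = (9)·125 + (-17)·66
7 = 2 × 3 + 1  ⟹  1 = (-19)·125 + (36)·66
So (36)·66 ≡ 1 (mod 125), i.e. 66^(-1) ≡ 36 (mod 125).
Check: 66 × 36 = 2376 ≡ 1 (mod 125)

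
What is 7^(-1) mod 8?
7

gcd(7, 8) = 1, so the inverse exists.
Extended Euclidean algorithm on (8, 7):
8 = 1 × 7 + 1  ⟹  1 = (1)·8 + (-1)·7
So (-1)·7 ≡ 1 (mod 8), i.e. 7^(-1) ≡ -1 ≡ 7 (mod 8).
Check: 7 × 7 = 49 ≡ 1 (mod 8)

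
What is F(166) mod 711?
134

Matrix identity: Q^n = [[F_(n+1), F_n], [F_n, F_(n-1)]] with Q = [[1,1],[1,0]].
n = 166 = 10100110₂. Square-and-multiply, entries mod 711:
Q^1 = [[1,1],[1,0]]
Q^2 = (Q^1)² = [[2,1],[1,1]]
Q^5 = (Q^2)²·Q = [[8,5],[5,3]]
Q^10 = (Q^5)² = [[89,55],[55,34]]
Q^20 = (Q^10)² = [[281,366],[366,626]]
Q^41 = (Q^20)²·Q = [[253,328],[328,636]]
Q^83 = (Q^41)²·Q = [[324,242],[242,82]]
Q^166 = (Q^83)² = [[10,134],[134,587]]
F_166 mod 711 = Q^166[0][1] = 134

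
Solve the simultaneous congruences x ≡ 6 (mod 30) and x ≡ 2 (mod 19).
306

Using Chinese Remainder Theorem:
M = 30 × 19 = 570
M1 = 19, M2 = 30
y1 = 19^(-1) mod 30 = 19
y2 = 30^(-1) mod 19 = 7
x = (6×19×19 + 2×30×7) mod 570 = 306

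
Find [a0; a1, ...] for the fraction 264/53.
[4; 1, 52]

Euclidean algorithm steps:
264 = 4 × 53 + 52
53 = 1 × 52 + 1
52 = 52 × 1 + 0
Continued fraction: [4; 1, 52]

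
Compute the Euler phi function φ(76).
36

76 = 2^2 × 19
φ(n) = n × ∏(1 - 1/p) for each prime p dividing n
φ(76) = 76 × (1 - 1/2) × (1 - 1/19) = 36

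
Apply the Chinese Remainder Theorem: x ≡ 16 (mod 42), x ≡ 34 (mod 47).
1444

Using Chinese Remainder Theorem:
M = 42 × 47 = 1974
M1 = 47, M2 = 42
y1 = 47^(-1) mod 42 = 17
y2 = 42^(-1) mod 47 = 28
x = (16×47×17 + 34×42×28) mod 1974 = 1444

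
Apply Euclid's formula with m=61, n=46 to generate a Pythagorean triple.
(1605, 5612, 5837)

Euclid's formula: a = m² - n², b = 2mn, c = m² + n²
m = 61, n = 46
a = 61² - 46² = 3721 - 2116 = 1605
b = 2 × 61 × 46 = 5612
c = 61² + 46² = 3721 + 2116 = 5837
Verification: 1605² + 5612² = 2576025 + 31494544 = 34070569 = 5837² ✓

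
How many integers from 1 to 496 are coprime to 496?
240

496 = 2^4 × 31
φ(n) = n × ∏(1 - 1/p) for each prime p dividing n
φ(496) = 496 × (1 - 1/2) × (1 - 1/31) = 240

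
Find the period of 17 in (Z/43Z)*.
21

43 is prime, so ord(17) divides φ(43) = 42.
Divisors of 42: 1, 2, 3, 6, 7, 14, 21, 42.
Repeated squaring: 17^1 ≡ 17, 17^2 ≡ 31, 17^4 ≡ 15, 17^8 ≡ 10, 17^16 ≡ 14, 17^32 ≡ 24 (mod 43).
Test 17^d mod 43 for each divisor d in increasing order:
17^1 ≡ 17
17^2 ≡ 31
17^3 = 17^2·17^1 ≡ 11
17^6 = 17^4·17^2 ≡ 35
17^7 = 17^4·17^2·17^1 ≡ 36
17^14 = 17^8·17^4·17^2 ≡ 6
17^21 = 17^16·17^4·17^1 ≡ 1  ← first divisor giving 1
The order is 21.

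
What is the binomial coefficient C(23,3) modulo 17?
3

Using Lucas' theorem:
Write n=23 and k=3 in base 17:
n in base 17: [1, 6]
k in base 17: [0, 3]
C(23,3) mod 17 = ∏ C(n_i, k_i) mod 17
Digit binomials (mod 17): C(1,0) = 1; C(6,3) = 20 ≡ 3
Product: 1 × 3 = 3 ≡ 3 (mod 17)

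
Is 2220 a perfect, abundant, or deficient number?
abundant

Proper divisors of 2220: sum = 1 + 2 + 3 + 4 + 5 + 6 + 10 + 12 + ... + 444 + 555 + 740 + 1110 (23 divisors) = 4164
Since 4164 > 2220, 2220 is abundant.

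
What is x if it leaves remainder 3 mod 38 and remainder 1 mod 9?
307

Using Chinese Remainder Theorem:
M = 38 × 9 = 342
M1 = 9, M2 = 38
y1 = 9^(-1) mod 38 = 17
y2 = 38^(-1) mod 9 = 5
x = (3×9×17 + 1×38×5) mod 342 = 307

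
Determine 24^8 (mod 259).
9

Repeated squaring. Binary of 8 = 1000.
24^1 ≡ 24 (mod 259); 24^2 ≡ 58 (mod 259); 24^4 ≡ 256 (mod 259); 24^8 ≡ 9 (mod 259)
24^8 = 24^8 ≡ 9 (mod 259)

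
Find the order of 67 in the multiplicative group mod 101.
100

101 is prime, so ord(67) divides φ(101) = 100.
Divisors of 100: 1, 2, 4, 5, 10, 20, 25, 50, 100.
Repeated squaring: 67^1 ≡ 67, 67^2 ≡ 45, 67^4 ≡ 5, 67^8 ≡ 25, 67^16 ≡ 19, 67^32 ≡ 58, 67^64 ≡ 31 (mod 101).
Test 67^d mod 101 for each divisor d in increasing order:
67^1 ≡ 67
67^2 ≡ 45
67^4 ≡ 5
67^5 = 67^4·67^1 ≡ 32
67^10 = 67^8·67^2 ≡ 14
67^20 = 67^16·67^4 ≡ 95
67^25 = 67^16·67^8·67^1 ≡ 10
67^50 = 67^32·67^16·67^2 ≡ 100
67^100 = 67^64·67^32·67^4 ≡ 1  ← first divisor giving 1
The order is 100.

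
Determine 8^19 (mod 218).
210

Repeated squaring. Binary of 19 = 10011.
8^1 ≡ 8 (mod 218); 8^2 ≡ 64 (mod 218); 8^4 ≡ 172 (mod 218); 8^8 ≡ 154 (mod 218); 8^16 ≡ 172 (mod 218)
8^19 = 8^1 × 8^2 × 8^16 ≡ 210 (mod 218)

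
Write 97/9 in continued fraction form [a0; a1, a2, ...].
[10; 1, 3, 2]

Euclidean algorithm steps:
97 = 10 × 9 + 7
9 = 1 × 7 + 2
7 = 3 × 2 + 1
2 = 2 × 1 + 0
Continued fraction: [10; 1, 3, 2]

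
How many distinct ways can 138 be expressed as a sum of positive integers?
12292341831

p(n) counts ways to write n as a sum of positive integers (order ignored).
Euler's pentagonal recurrence: p(k) = p(k-1) + p(k-2) - p(k-5) - p(k-7) + p(k-12) + p(k-15) - ... (offsets j(3j∓1)/2, signs ++--, p(0)=1, p(<0)=0).
DP table for k = 0..137: p(0)=1, p(1)=1, p(2)=2, p(3)=3, p(4)=5, p(5)=7, p(6)=11, p(7)=15, p(8)=22, p(9)=30, p(10)=42, p(11)=56, p(12)=77, p(13)=101, p(14)=135, p(15)=176, p(16)=231, p(17)=297, p(18)=385, p(19)=490, p(20)=627, p(21)=792, p(22)=1002, p(23)=1255, p(24)=1575, p(25)=1958, p(26)=2436, p(27)=3010, p(28)=3718, p(29)=4565, p(30)=5604, p(31)=6842, p(32)=8349, p(33)=10143, p(34)=12310, p(35)=14883, p(36)=17977, p(37)=21637, p(38)=26015, p(39)=31185, p(40)=37338, p(41)=44583, p(42)=53174, p(43)=63261, p(44)=75175, p(45)=89134, p(46)=105558, p(47)=124754, p(48)=147273, p(49)=173525, p(50)=204226, p(51)=239943, p(52)=281589, p(53)=329931, p(54)=386155, p(55)=451276, p(56)=526823, p(57)=614154, p(58)=715220, p(59)=831820, p(60)=966467, p(61)=1121505, p(62)=1300156, p(63)=1505499, p(64)=1741630, p(65)=2012558, p(66)=2323520, p(67)=2679689, p(68)=3087735, p(69)=3554345, p(70)=4087968, p(71)=4697205, p(72)=5392783, p(73)=6185689, p(74)=7089500, p(75)=8118264, p(76)=9289091, p(77)=10619863, p(78)=12132164, p(79)=13848650, p(80)=15796476, p(81)=18004327, p(82)=20506255, p(83)=23338469, p(84)=26543660, p(85)=30167357, p(86)=34262962, p(87)=38887673, p(88)=44108109, p(89)=49995925, p(90)=56634173, p(91)=64112359, p(92)=72533807, p(93)=82010177, p(94)=92669720, p(95)=104651419, p(96)=118114304, p(97)=133230930, p(98)=150198136, p(99)=169229875, p(100)=190569292, p(101)=214481126, p(102)=241265379, p(103)=271248950, p(104)=304801365, p(105)=342325709, p(106)=384276336, p(107)=431149389, p(108)=483502844, p(109)=541946240, p(110)=607163746, p(111)=679903203, p(112)=761002156, p(113)=851376628, p(114)=952050665, p(115)=1064144451, p(116)=1188908248, p(117)=1327710076, p(118)=1482074143, p(119)=1653668665, p(120)=1844349560, p(121)=2056148051, p(122)=2291320912, p(123)=2552338241, p(124)=2841940500, p(125)=3163127352, p(126)=3519222692, p(127)=3913864295, p(128)=4351078600, p(129)=4835271870, p(130)=5371315400, p(131)=5964539504, p(132)=6620830889, p(133)=7346629512, p(134)=8149040695, p(135)=9035836076, p(136)=10015581680, p(137)=11097645016.
Final step: p(138) = p(137) + p(136) - p(133) - p(131) + p(126) + p(123) - p(116) - p(112) + p(103) + p(98) - p(87) - p(81) + p(68) + p(61) - p(46) - p(38) + p(21) + p(12)
= 11097645016 + 10015581680 - 7346629512 - 5964539504 + 3519222692 + 2552338241 - 1188908248 - 761002156 + 271248950 + 150198136 - 38887673 - 18004327 + 3087735 + 1121505 - 105558 - 26015 + 792 + 77
= 12292341831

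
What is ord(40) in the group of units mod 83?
41

83 is prime, so ord(40) divides φ(83) = 82.
Divisors of 82: 1, 2, 41, 82.
Repeated squaring: 40^1 ≡ 40, 40^2 ≡ 23, 40^4 ≡ 31, 40^8 ≡ 48, 40^16 ≡ 63, 40^32 ≡ 68, 40^64 ≡ 59 (mod 83).
Test 40^d mod 83 for each divisor d in increasing order:
40^1 ≡ 40
40^2 ≡ 23
40^41 = 40^32·40^8·40^1 ≡ 1  ← first divisor giving 1
The order is 41.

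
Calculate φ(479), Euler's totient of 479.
478

479 = 479
φ(n) = n × ∏(1 - 1/p) for each prime p dividing n
φ(479) = 479 × (1 - 1/479) = 478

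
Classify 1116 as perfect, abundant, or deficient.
abundant

Proper divisors of 1116: sum = 1 + 2 + 3 + 4 + 6 + 9 + 12 + 18 + ... + 186 + 279 + 372 + 558 (17 divisors) = 1796
Since 1796 > 1116, 1116 is abundant.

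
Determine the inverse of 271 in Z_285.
61

gcd(271, 285) = 1, so the inverse exists.
Extended Euclidean algorithm on (285, 271):
285 = 1 × 271 + 14  ⟹  14 = (1)·285 + (-1)·271
271 = 19 × 14 + 5  ⟹  5 = (-19)·285 + (20)·271
14 = 2 × 5 + 4  ⟹  4 = (39)·285 + (-41)·271
5 = 1 × 4 + 1  ⟹  1 = (-58)·285 + (61)·271
So (61)·271 ≡ 1 (mod 285), i.e. 271^(-1) ≡ 61 (mod 285).
Check: 271 × 61 = 16531 ≡ 1 (mod 285)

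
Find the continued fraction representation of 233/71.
[3; 3, 1, 1, 4, 2]

Euclidean algorithm steps:
233 = 3 × 71 + 20
71 = 3 × 20 + 11
20 = 1 × 11 + 9
11 = 1 × 9 + 2
9 = 4 × 2 + 1
2 = 2 × 1 + 0
Continued fraction: [3; 3, 1, 1, 4, 2]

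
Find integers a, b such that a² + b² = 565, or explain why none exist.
6² + 23² (a=6, b=23)

Factorization: 565 = 5 × 113
By Fermat: n is sum of two squares iff every prime p ≡ 3 (mod 4) appears to even power.
All primes ≡ 3 (mod 4) appear to even power.
Search a = 0, 1, 2, … for 565 - a² a perfect square: first hit at a = 6: 565 - 36 = 529 = 23².
565 = 6² + 23² = 36 + 529 ✓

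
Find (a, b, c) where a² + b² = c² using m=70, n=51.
(2299, 7140, 7501)

Euclid's formula: a = m² - n², b = 2mn, c = m² + n²
m = 70, n = 51
a = 70² - 51² = 4900 - 2601 = 2299
b = 2 × 70 × 51 = 7140
c = 70² + 51² = 4900 + 2601 = 7501
Verification: 2299² + 7140² = 5285401 + 50979600 = 56265001 = 7501² ✓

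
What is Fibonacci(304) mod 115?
113

Matrix identity: Q^n = [[F_(n+1), F_n], [F_n, F_(n-1)]] with Q = [[1,1],[1,0]].
n = 304 = 100110000₂. Square-and-multiply, entries mod 115:
Q^1 = [[1,1],[1,0]]
Q^2 = (Q^1)² = [[2,1],[1,1]]
Q^4 = (Q^2)² = [[5,3],[3,2]]
Q^9 = (Q^4)²·Q = [[55,34],[34,21]]
Q^19 = (Q^9)²·Q = [[95,41],[41,54]]
Q^38 = (Q^19)² = [[11,14],[14,112]]
Q^76 = (Q^38)² = [[87,112],[112,90]]
Q^152 = (Q^76)² = [[103,44],[44,59]]
Q^304 = (Q^152)² = [[10,113],[113,12]]
F_304 mod 115 = Q^304[0][1] = 113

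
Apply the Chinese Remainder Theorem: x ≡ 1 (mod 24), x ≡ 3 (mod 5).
73

Using Chinese Remainder Theorem:
M = 24 × 5 = 120
M1 = 5, M2 = 24
y1 = 5^(-1) mod 24 = 5
y2 = 24^(-1) mod 5 = 4
x = (1×5×5 + 3×24×4) mod 120 = 73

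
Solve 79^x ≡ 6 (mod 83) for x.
57

Baby-step giant-step with step n = ⌈√83⌉ = 10.
Baby steps 79^j mod 83 (j:value) for j=0..9: 0:1, 1:79, 2:16, 3:19, 4:7, 5:55, 6:29, 7:50, 8:49, 9:53.
Giant-step multiplier: 79^(-10) ≡ 79^(82-10) = 79^72 ≡ 9 (mod 83).
Giant steps γ_i = 6·9^i mod 83: γ_0=6, γ_1=54, γ_2=71, γ_3=58, γ_4=24, γ_5=50 (in table at j=7).
x = i·n + j = 5·10 + 7 = 57.
Check: 79^57 ≡ 6 (mod 83).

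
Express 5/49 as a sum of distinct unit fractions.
1/10 + 1/490

Greedy algorithm:
5/49: ceiling(49/5) = 10, use 1/10
1/490: ceiling(490/1) = 490, use 1/490
Result: 5/49 = 1/10 + 1/490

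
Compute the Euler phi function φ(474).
156

474 = 2 × 3 × 79
φ(n) = n × ∏(1 - 1/p) for each prime p dividing n
φ(474) = 474 × (1 - 1/2) × (1 - 1/3) × (1 - 1/79) = 156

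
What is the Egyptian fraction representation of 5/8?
1/2 + 1/8

Greedy algorithm:
5/8: ceiling(8/5) = 2, use 1/2
1/8: ceiling(8/1) = 8, use 1/8
Result: 5/8 = 1/2 + 1/8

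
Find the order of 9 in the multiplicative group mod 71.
35

71 is prime, so ord(9) divides φ(71) = 70.
Divisors of 70: 1, 2, 5, 7, 10, 14, 35, 70.
Repeated squaring: 9^1 ≡ 9, 9^2 ≡ 10, 9^4 ≡ 29, 9^8 ≡ 60, 9^16 ≡ 50, 9^32 ≡ 15, 9^64 ≡ 12 (mod 71).
Test 9^d mod 71 for each divisor d in increasing order:
9^1 ≡ 9
9^2 ≡ 10
9^5 = 9^4·9^1 ≡ 48
9^7 = 9^4·9^2·9^1 ≡ 54
9^10 = 9^8·9^2 ≡ 32
9^14 = 9^8·9^4·9^2 ≡ 5
9^35 = 9^32·9^2·9^1 ≡ 1  ← first divisor giving 1
The order is 35.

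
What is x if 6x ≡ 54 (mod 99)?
x ≡ 9 (mod 33)

gcd(6, 99) = 3, which divides 54, so solutions exist.
Divide through by 3: 2x ≡ 18 (mod 33).
Find 2^(-1) mod 33 by the extended Euclidean algorithm:
33 = 16 × 2 + 1  ⟹  1 = (1)·33 + (-16)·2
So (-16)·2 ≡ 1 (mod 33), i.e. 2^(-1) ≡ -16 ≡ 17 (mod 33).
x ≡ 17 × 18 = 306 ≡ 9 (mod 33).
Check: 6 × 9 = 54 ≡ 54 (mod 99).
x ≡ 9 (mod 33), giving 3 solutions mod 99.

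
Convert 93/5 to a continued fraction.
[18; 1, 1, 2]

Euclidean algorithm steps:
93 = 18 × 5 + 3
5 = 1 × 3 + 2
3 = 1 × 2 + 1
2 = 2 × 1 + 0
Continued fraction: [18; 1, 1, 2]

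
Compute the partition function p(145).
24908858009

p(n) counts ways to write n as a sum of positive integers (order ignored).
Euler's pentagonal recurrence: p(k) = p(k-1) + p(k-2) - p(k-5) - p(k-7) + p(k-12) + p(k-15) - ... (offsets j(3j∓1)/2, signs ++--, p(0)=1, p(<0)=0).
DP table for k = 0..144: p(0)=1, p(1)=1, p(2)=2, p(3)=3, p(4)=5, p(5)=7, p(6)=11, p(7)=15, p(8)=22, p(9)=30, p(10)=42, p(11)=56, p(12)=77, p(13)=101, p(14)=135, p(15)=176, p(16)=231, p(17)=297, p(18)=385, p(19)=490, p(20)=627, p(21)=792, p(22)=1002, p(23)=1255, p(24)=1575, p(25)=1958, p(26)=2436, p(27)=3010, p(28)=3718, p(29)=4565, p(30)=5604, p(31)=6842, p(32)=8349, p(33)=10143, p(34)=12310, p(35)=14883, p(36)=17977, p(37)=21637, p(38)=26015, p(39)=31185, p(40)=37338, p(41)=44583, p(42)=53174, p(43)=63261, p(44)=75175, p(45)=89134, p(46)=105558, p(47)=124754, p(48)=147273, p(49)=173525, p(50)=204226, p(51)=239943, p(52)=281589, p(53)=329931, p(54)=386155, p(55)=451276, p(56)=526823, p(57)=614154, p(58)=715220, p(59)=831820, p(60)=966467, p(61)=1121505, p(62)=1300156, p(63)=1505499, p(64)=1741630, p(65)=2012558, p(66)=2323520, p(67)=2679689, p(68)=3087735, p(69)=3554345, p(70)=4087968, p(71)=4697205, p(72)=5392783, p(73)=6185689, p(74)=7089500, p(75)=8118264, p(76)=9289091, p(77)=10619863, p(78)=12132164, p(79)=13848650, p(80)=15796476, p(81)=18004327, p(82)=20506255, p(83)=23338469, p(84)=26543660, p(85)=30167357, p(86)=34262962, p(87)=38887673, p(88)=44108109, p(89)=49995925, p(90)=56634173, p(91)=64112359, p(92)=72533807, p(93)=82010177, p(94)=92669720, p(95)=104651419, p(96)=118114304, p(97)=133230930, p(98)=150198136, p(99)=169229875, p(100)=190569292, p(101)=214481126, p(102)=241265379, p(103)=271248950, p(104)=304801365, p(105)=342325709, p(106)=384276336, p(107)=431149389, p(108)=483502844, p(109)=541946240, p(110)=607163746, p(111)=679903203, p(112)=761002156, p(113)=851376628, p(114)=952050665, p(115)=1064144451, p(116)=1188908248, p(117)=1327710076, p(118)=1482074143, p(119)=1653668665, p(120)=1844349560, p(121)=2056148051, p(122)=2291320912, p(123)=2552338241, p(124)=2841940500, p(125)=3163127352, p(126)=3519222692, p(127)=3913864295, p(128)=4351078600, p(129)=4835271870, p(130)=5371315400, p(131)=5964539504, p(132)=6620830889, p(133)=7346629512, p(134)=8149040695, p(135)=9035836076, p(136)=10015581680, p(137)=11097645016, p(138)=12292341831, p(139)=13610949895, p(140)=15065878135, p(141)=16670689208, p(142)=18440293320, p(143)=20390982757, p(144)=22540654445.
Final step: p(145) = p(144) + p(143) - p(140) - p(138) + p(133) + p(130) - p(123) - p(119) + p(110) + p(105) - p(94) - p(88) + p(75) + p(68) - p(53) - p(45) + p(28) + p(19) - p(0)
= 22540654445 + 20390982757 - 15065878135 - 12292341831 + 7346629512 + 5371315400 - 2552338241 - 1653668665 + 607163746 + 342325709 - 92669720 - 44108109 + 8118264 + 3087735 - 329931 - 89134 + 3718 + 490 - 1
= 24908858009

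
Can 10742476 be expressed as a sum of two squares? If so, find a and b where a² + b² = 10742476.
Not possible

Factorization: 10742476 = 2^2 × 139^3
By Fermat: n is sum of two squares iff every prime p ≡ 3 (mod 4) appears to even power.
Prime(s) ≡ 3 (mod 4) with odd exponent: [(139, 3)]
Therefore 10742476 cannot be expressed as a² + b².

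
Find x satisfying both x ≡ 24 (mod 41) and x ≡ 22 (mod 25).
147

Using Chinese Remainder Theorem:
M = 41 × 25 = 1025
M1 = 25, M2 = 41
y1 = 25^(-1) mod 41 = 23
y2 = 41^(-1) mod 25 = 11
x = (24×25×23 + 22×41×11) mod 1025 = 147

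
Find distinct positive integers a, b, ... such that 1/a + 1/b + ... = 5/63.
1/13 + 1/410 + 1/335790

Greedy algorithm:
5/63: ceiling(63/5) = 13, use 1/13
2/819: ceiling(819/2) = 410, use 1/410
1/335790: ceiling(335790/1) = 335790, use 1/335790
Result: 5/63 = 1/13 + 1/410 + 1/335790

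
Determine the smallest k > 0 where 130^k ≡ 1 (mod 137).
68

137 is prime, so ord(130) divides φ(137) = 136.
Divisors of 136: 1, 2, 4, 8, 17, 34, 68, 136.
Repeated squaring: 130^1 ≡ 130, 130^2 ≡ 49, 130^4 ≡ 72, 130^8 ≡ 115, 130^16 ≡ 73, 130^32 ≡ 123, 130^64 ≡ 59, 130^128 ≡ 56 (mod 137).
Test 130^d mod 137 for each divisor d in increasing order:
130^1 ≡ 130
130^2 ≡ 49
130^4 ≡ 72
130^8 ≡ 115
130^17 = 130^16·130^1 ≡ 37
130^34 = 130^32·130^2 ≡ 136
130^68 = 130^64·130^4 ≡ 1  ← first divisor giving 1
The order is 68.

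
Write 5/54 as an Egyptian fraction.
1/11 + 1/594

Greedy algorithm:
5/54: ceiling(54/5) = 11, use 1/11
1/594: ceiling(594/1) = 594, use 1/594
Result: 5/54 = 1/11 + 1/594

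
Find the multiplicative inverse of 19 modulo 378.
199

gcd(19, 378) = 1, so the inverse exists.
Extended Euclidean algorithm on (378, 19):
378 = 19 × 19 + 17  ⟹  17 = (1)·378 + (-19)·19
19 = 1 × 17 + 2  ⟹  2 = (-1)·378 + (20)·19
17 = 8 × 2 + 1  ⟹  1 = (9)·378 + (-179)·19
So (-179)·19 ≡ 1 (mod 378), i.e. 19^(-1) ≡ -179 ≡ 199 (mod 378).
Check: 19 × 199 = 3781 ≡ 1 (mod 378)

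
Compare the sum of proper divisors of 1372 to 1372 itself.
abundant

Proper divisors of 1372: sum = 1 + 2 + 4 + 7 + 14 + 28 + 49 + 98 + 196 + 343 + 686 = 1428
Since 1428 > 1372, 1372 is abundant.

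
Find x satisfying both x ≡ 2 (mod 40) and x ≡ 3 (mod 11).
322

Using Chinese Remainder Theorem:
M = 40 × 11 = 440
M1 = 11, M2 = 40
y1 = 11^(-1) mod 40 = 11
y2 = 40^(-1) mod 11 = 8
x = (2×11×11 + 3×40×8) mod 440 = 322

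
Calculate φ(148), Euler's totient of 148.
72

148 = 2^2 × 37
φ(n) = n × ∏(1 - 1/p) for each prime p dividing n
φ(148) = 148 × (1 - 1/2) × (1 - 1/37) = 72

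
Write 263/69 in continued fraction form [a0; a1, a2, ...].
[3; 1, 4, 3, 4]

Euclidean algorithm steps:
263 = 3 × 69 + 56
69 = 1 × 56 + 13
56 = 4 × 13 + 4
13 = 3 × 4 + 1
4 = 4 × 1 + 0
Continued fraction: [3; 1, 4, 3, 4]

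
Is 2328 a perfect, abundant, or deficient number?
abundant

Proper divisors of 2328: sum = 1 + 2 + 3 + 4 + 6 + 8 + 12 + 24 + 97 + 194 + 291 + 388 + 582 + 776 + 1164 = 3552
Since 3552 > 2328, 2328 is abundant.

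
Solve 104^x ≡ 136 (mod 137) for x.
68

Baby-step giant-step with step n = ⌈√137⌉ = 12.
Baby steps 104^j mod 137 (j:value) for j=0..11: 0:1, 1:104, 2:130, 3:94, 4:49, 5:27, 6:68, 7:85, 8:72, 9:90, 10:44, 11:55.
Giant-step multiplier: 104^(-12) ≡ 104^(136-12) = 104^124 ≡ 4 (mod 137).
Giant steps γ_i = 136·4^i mod 137: γ_0=136, γ_1=133, γ_2=121, γ_3=73, γ_4=18, γ_5=72 (in table at j=8).
x = i·n + j = 5·12 + 8 = 68.
Check: 104^68 ≡ 136 (mod 137).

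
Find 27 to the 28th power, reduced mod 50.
31

Repeated squaring. Binary of 28 = 11100.
27^1 ≡ 27 (mod 50); 27^2 ≡ 29 (mod 50); 27^4 ≡ 41 (mod 50); 27^8 ≡ 31 (mod 50); 27^16 ≡ 11 (mod 50)
27^28 = 27^4 × 27^8 × 27^16 ≡ 31 (mod 50)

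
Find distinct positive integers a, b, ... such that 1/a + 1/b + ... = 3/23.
1/8 + 1/184

Greedy algorithm:
3/23: ceiling(23/3) = 8, use 1/8
1/184: ceiling(184/1) = 184, use 1/184
Result: 3/23 = 1/8 + 1/184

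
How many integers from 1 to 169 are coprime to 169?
156

169 = 13^2
φ(n) = n × ∏(1 - 1/p) for each prime p dividing n
φ(169) = 169 × (1 - 1/13) = 156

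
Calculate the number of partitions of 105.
342325709

p(n) counts ways to write n as a sum of positive integers (order ignored).
Euler's pentagonal recurrence: p(k) = p(k-1) + p(k-2) - p(k-5) - p(k-7) + p(k-12) + p(k-15) - ... (offsets j(3j∓1)/2, signs ++--, p(0)=1, p(<0)=0).
DP table for k = 0..104: p(0)=1, p(1)=1, p(2)=2, p(3)=3, p(4)=5, p(5)=7, p(6)=11, p(7)=15, p(8)=22, p(9)=30, p(10)=42, p(11)=56, p(12)=77, p(13)=101, p(14)=135, p(15)=176, p(16)=231, p(17)=297, p(18)=385, p(19)=490, p(20)=627, p(21)=792, p(22)=1002, p(23)=1255, p(24)=1575, p(25)=1958, p(26)=2436, p(27)=3010, p(28)=3718, p(29)=4565, p(30)=5604, p(31)=6842, p(32)=8349, p(33)=10143, p(34)=12310, p(35)=14883, p(36)=17977, p(37)=21637, p(38)=26015, p(39)=31185, p(40)=37338, p(41)=44583, p(42)=53174, p(43)=63261, p(44)=75175, p(45)=89134, p(46)=105558, p(47)=124754, p(48)=147273, p(49)=173525, p(50)=204226, p(51)=239943, p(52)=281589, p(53)=329931, p(54)=386155, p(55)=451276, p(56)=526823, p(57)=614154, p(58)=715220, p(59)=831820, p(60)=966467, p(61)=1121505, p(62)=1300156, p(63)=1505499, p(64)=1741630, p(65)=2012558, p(66)=2323520, p(67)=2679689, p(68)=3087735, p(69)=3554345, p(70)=4087968, p(71)=4697205, p(72)=5392783, p(73)=6185689, p(74)=7089500, p(75)=8118264, p(76)=9289091, p(77)=10619863, p(78)=12132164, p(79)=13848650, p(80)=15796476, p(81)=18004327, p(82)=20506255, p(83)=23338469, p(84)=26543660, p(85)=30167357, p(86)=34262962, p(87)=38887673, p(88)=44108109, p(89)=49995925, p(90)=56634173, p(91)=64112359, p(92)=72533807, p(93)=82010177, p(94)=92669720, p(95)=104651419, p(96)=118114304, p(97)=133230930, p(98)=150198136, p(99)=169229875, p(100)=190569292, p(101)=214481126, p(102)=241265379, p(103)=271248950, p(104)=304801365.
Final step: p(105) = p(104) + p(103) - p(100) - p(98) + p(93) + p(90) - p(83) - p(79) + p(70) + p(65) - p(54) - p(48) + p(35) + p(28) - p(13) - p(5)
= 304801365 + 271248950 - 190569292 - 150198136 + 82010177 + 56634173 - 23338469 - 13848650 + 4087968 + 2012558 - 386155 - 147273 + 14883 + 3718 - 101 - 7
= 342325709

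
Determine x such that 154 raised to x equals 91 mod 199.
196

Baby-step giant-step with step n = ⌈√199⌉ = 15.
Baby steps 154^j mod 199 (j:value) for j=0..14: 0:1, 1:154, 2:35, 3:17, 4:31, 5:197, 6:90, 7:129, 8:165, 9:137, 10:4, 11:19, 12:140, 13:68, 14:124.
Giant-step multiplier: 154^(-15) ≡ 154^(198-15) = 154^183 ≡ 174 (mod 199).
Giant steps γ_i = 91·174^i mod 199: γ_0=91, γ_1=113, γ_2=160, γ_3=179, γ_4=102, γ_5=37, γ_6=70, γ_7=41, γ_8=169, γ_9=153, γ_10=155, γ_11=105, γ_12=161, γ_13=154 (in table at j=1).
x = i·n + j = 13·15 + 1 = 196.
Check: 154^196 ≡ 91 (mod 199).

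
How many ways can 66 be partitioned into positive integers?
2323520

p(n) counts ways to write n as a sum of positive integers (order ignored).
Euler's pentagonal recurrence: p(k) = p(k-1) + p(k-2) - p(k-5) - p(k-7) + p(k-12) + p(k-15) - ... (offsets j(3j∓1)/2, signs ++--, p(0)=1, p(<0)=0).
DP table for k = 0..65: p(0)=1, p(1)=1, p(2)=2, p(3)=3, p(4)=5, p(5)=7, p(6)=11, p(7)=15, p(8)=22, p(9)=30, p(10)=42, p(11)=56, p(12)=77, p(13)=101, p(14)=135, p(15)=176, p(16)=231, p(17)=297, p(18)=385, p(19)=490, p(20)=627, p(21)=792, p(22)=1002, p(23)=1255, p(24)=1575, p(25)=1958, p(26)=2436, p(27)=3010, p(28)=3718, p(29)=4565, p(30)=5604, p(31)=6842, p(32)=8349, p(33)=10143, p(34)=12310, p(35)=14883, p(36)=17977, p(37)=21637, p(38)=26015, p(39)=31185, p(40)=37338, p(41)=44583, p(42)=53174, p(43)=63261, p(44)=75175, p(45)=89134, p(46)=105558, p(47)=124754, p(48)=147273, p(49)=173525, p(50)=204226, p(51)=239943, p(52)=281589, p(53)=329931, p(54)=386155, p(55)=451276, p(56)=526823, p(57)=614154, p(58)=715220, p(59)=831820, p(60)=966467, p(61)=1121505, p(62)=1300156, p(63)=1505499, p(64)=1741630, p(65)=2012558.
Final step: p(66) = p(65) + p(64) - p(61) - p(59) + p(54) + p(51) - p(44) - p(40) + p(31) + p(26) - p(15) - p(9)
= 2012558 + 1741630 - 1121505 - 831820 + 386155 + 239943 - 75175 - 37338 + 6842 + 2436 - 176 - 30
= 2323520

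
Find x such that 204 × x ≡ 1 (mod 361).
338

gcd(204, 361) = 1, so the inverse exists.
Extended Euclidean algorithm on (361, 204):
361 = 1 × 204 + 157  ⟹  157 = (1)·361 + (-1)·204
204 = 1 × 157 + 47  ⟹  47 = (-1)·361 + (2)·204
157 = 3 × 47 + 16  ⟹  16 = (4)·361 + (-7)·204
47 = 2 × 16 + 15  ⟹  15 = (-9)·361 + (16)·204
16 = 1 × 15 + 1  ⟹  1 = (13)·361 + (-23)·204
So (-23)·204 ≡ 1 (mod 361), i.e. 204^(-1) ≡ -23 ≡ 338 (mod 361).
Check: 204 × 338 = 68952 ≡ 1 (mod 361)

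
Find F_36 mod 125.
102

Matrix identity: Q^n = [[F_(n+1), F_n], [F_n, F_(n-1)]] with Q = [[1,1],[1,0]].
n = 36 = 100100₂. Square-and-multiply, entries mod 125:
Q^1 = [[1,1],[1,0]]
Q^2 = (Q^1)² = [[2,1],[1,1]]
Q^4 = (Q^2)² = [[5,3],[3,2]]
Q^9 = (Q^4)²·Q = [[55,34],[34,21]]
Q^18 = (Q^9)² = [[56,84],[84,97]]
Q^36 = (Q^18)² = [[67,102],[102,90]]
F_36 mod 125 = Q^36[0][1] = 102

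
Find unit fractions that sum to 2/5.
1/3 + 1/15

Greedy algorithm:
2/5: ceiling(5/2) = 3, use 1/3
1/15: ceiling(15/1) = 15, use 1/15
Result: 2/5 = 1/3 + 1/15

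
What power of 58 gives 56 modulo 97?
11

Baby-step giant-step with step n = ⌈√97⌉ = 10.
Baby steps 58^j mod 97 (j:value) for j=0..9: 0:1, 1:58, 2:66, 3:45, 4:88, 5:60, 6:85, 7:80, 8:81, 9:42.
Giant-step multiplier: 58^(-10) ≡ 58^(96-10) = 58^86 ≡ 53 (mod 97).
Giant steps γ_i = 56·53^i mod 97: γ_0=56, γ_1=58 (in table at j=1).
x = i·n + j = 1·10 + 1 = 11.
Check: 58^11 ≡ 56 (mod 97).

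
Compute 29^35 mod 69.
59

Repeated squaring. Binary of 35 = 100011.
29^1 ≡ 29 (mod 69); 29^2 ≡ 13 (mod 69); 29^4 ≡ 31 (mod 69); 29^8 ≡ 64 (mod 69); 29^16 ≡ 25 (mod 69); 29^32 ≡ 4 (mod 69)
29^35 = 29^1 × 29^2 × 29^32 ≡ 59 (mod 69)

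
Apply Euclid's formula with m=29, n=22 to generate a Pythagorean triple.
(357, 1276, 1325)

Euclid's formula: a = m² - n², b = 2mn, c = m² + n²
m = 29, n = 22
a = 29² - 22² = 841 - 484 = 357
b = 2 × 29 × 22 = 1276
c = 29² + 22² = 841 + 484 = 1325
Verification: 357² + 1276² = 127449 + 1628176 = 1755625 = 1325² ✓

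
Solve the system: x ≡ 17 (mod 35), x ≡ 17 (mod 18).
17

Using Chinese Remainder Theorem:
M = 35 × 18 = 630
M1 = 18, M2 = 35
y1 = 18^(-1) mod 35 = 2
y2 = 35^(-1) mod 18 = 17
x = (17×18×2 + 17×35×17) mod 630 = 17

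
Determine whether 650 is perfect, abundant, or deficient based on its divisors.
abundant

Proper divisors of 650: sum = 1 + 2 + 5 + 10 + 13 + 25 + 26 + 50 + 65 + 130 + 325 = 652
Since 652 > 650, 650 is abundant.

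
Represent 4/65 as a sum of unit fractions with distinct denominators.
1/17 + 1/369 + 1/203873 + 1/83128196385

Greedy algorithm:
4/65: ceiling(65/4) = 17, use 1/17
3/1105: ceiling(1105/3) = 369, use 1/369
2/407745: ceiling(407745/2) = 203873, use 1/203873
1/83128196385: ceiling(83128196385/1) = 83128196385, use 1/83128196385
Result: 4/65 = 1/17 + 1/369 + 1/203873 + 1/83128196385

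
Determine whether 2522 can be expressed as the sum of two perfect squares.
11² + 49² (a=11, b=49)

Factorization: 2522 = 2 × 13 × 97
By Fermat: n is sum of two squares iff every prime p ≡ 3 (mod 4) appears to even power.
All primes ≡ 3 (mod 4) appear to even power.
Search a = 0, 1, 2, … for 2522 - a² a perfect square: first hit at a = 11: 2522 - 121 = 2401 = 49².
2522 = 11² + 49² = 121 + 2401 ✓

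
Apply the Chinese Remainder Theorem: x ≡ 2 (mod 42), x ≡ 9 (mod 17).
128

Using Chinese Remainder Theorem:
M = 42 × 17 = 714
M1 = 17, M2 = 42
y1 = 17^(-1) mod 42 = 5
y2 = 42^(-1) mod 17 = 15
x = (2×17×5 + 9×42×15) mod 714 = 128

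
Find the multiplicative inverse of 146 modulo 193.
78

gcd(146, 193) = 1, so the inverse exists.
Extended Euclidean algorithm on (193, 146):
193 = 1 × 146 + 47  ⟹  47 = (1)·193 + (-1)·146
146 = 3 × 47 + 5  ⟹  5 = (-3)·193 + (4)·146
47 = 9 × 5 + 2  ⟹  2 = (28)·193 + (-37)·146
5 = 2 × 2 + 1  ⟹  1 = (-59)·193 + (78)·146
So (78)·146 ≡ 1 (mod 193), i.e. 146^(-1) ≡ 78 (mod 193).
Check: 146 × 78 = 11388 ≡ 1 (mod 193)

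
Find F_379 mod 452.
1

Matrix identity: Q^n = [[F_(n+1), F_n], [F_n, F_(n-1)]] with Q = [[1,1],[1,0]].
n = 379 = 101111011₂. Square-and-multiply, entries mod 452:
Q^1 = [[1,1],[1,0]]
Q^2 = (Q^1)² = [[2,1],[1,1]]
Q^5 = (Q^2)²·Q = [[8,5],[5,3]]
Q^11 = (Q^5)²·Q = [[144,89],[89,55]]
Q^23 = (Q^11)²·Q = [[264,181],[181,83]]
Q^47 = (Q^23)²·Q = [[284,305],[305,431]]
Q^94 = (Q^47)² = [[113,211],[211,354]]
Q^189 = (Q^94)²·Q = [[339,338],[338,1]]
Q^379 = (Q^189)²·Q = [[113,1],[1,112]]
F_379 mod 452 = Q^379[0][1] = 1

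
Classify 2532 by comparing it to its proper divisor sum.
abundant

Proper divisors of 2532: sum = 1 + 2 + 3 + 4 + 6 + 12 + 211 + 422 + 633 + 844 + 1266 = 3404
Since 3404 > 2532, 2532 is abundant.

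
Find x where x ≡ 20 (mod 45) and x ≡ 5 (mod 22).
335

Using Chinese Remainder Theorem:
M = 45 × 22 = 990
M1 = 22, M2 = 45
y1 = 22^(-1) mod 45 = 43
y2 = 45^(-1) mod 22 = 1
x = (20×22×43 + 5×45×1) mod 990 = 335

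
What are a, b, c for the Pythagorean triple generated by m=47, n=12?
(2065, 1128, 2353)

Euclid's formula: a = m² - n², b = 2mn, c = m² + n²
m = 47, n = 12
a = 47² - 12² = 2209 - 144 = 2065
b = 2 × 47 × 12 = 1128
c = 47² + 12² = 2209 + 144 = 2353
Verification: 2065² + 1128² = 4264225 + 1272384 = 5536609 = 2353² ✓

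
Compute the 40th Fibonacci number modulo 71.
9

Matrix identity: Q^n = [[F_(n+1), F_n], [F_n, F_(n-1)]] with Q = [[1,1],[1,0]].
n = 40 = 101000₂. Square-and-multiply, entries mod 71:
Q^1 = [[1,1],[1,0]]
Q^2 = (Q^1)² = [[2,1],[1,1]]
Q^5 = (Q^2)²·Q = [[8,5],[5,3]]
Q^10 = (Q^5)² = [[18,55],[55,34]]
Q^20 = (Q^10)² = [[12,20],[20,63]]
Q^40 = (Q^20)² = [[47,9],[9,38]]
F_40 mod 71 = Q^40[0][1] = 9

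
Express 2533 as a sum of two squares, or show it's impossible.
18² + 47² (a=18, b=47)

Factorization: 2533 = 17 × 149
By Fermat: n is sum of two squares iff every prime p ≡ 3 (mod 4) appears to even power.
All primes ≡ 3 (mod 4) appear to even power.
Search a = 0, 1, 2, … for 2533 - a² a perfect square: first hit at a = 18: 2533 - 324 = 2209 = 47².
2533 = 18² + 47² = 324 + 2209 ✓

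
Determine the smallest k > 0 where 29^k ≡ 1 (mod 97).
96

97 is prime, so ord(29) divides φ(97) = 96.
Divisors of 96: 1, 2, 3, 4, 6, 8, 12, 16, 24, 32, 48, 96.
Repeated squaring: 29^1 ≡ 29, 29^2 ≡ 65, 29^4 ≡ 54, 29^8 ≡ 6, 29^16 ≡ 36, 29^32 ≡ 35, 29^64 ≡ 61 (mod 97).
Test 29^d mod 97 for each divisor d in increasing order:
29^1 ≡ 29
29^2 ≡ 65
29^3 = 29^2·29^1 ≡ 42
29^4 ≡ 54
29^6 = 29^4·29^2 ≡ 18
29^8 ≡ 6
29^12 = 29^8·29^4 ≡ 33
29^16 ≡ 36
29^24 = 29^16·29^8 ≡ 22
29^32 ≡ 35
29^48 = 29^32·29^16 ≡ 96
29^96 = 29^64·29^32 ≡ 1  ← first divisor giving 1
The order is 96.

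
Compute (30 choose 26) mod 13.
1

Using Lucas' theorem:
Write n=30 and k=26 in base 13:
n in base 13: [2, 4]
k in base 13: [2, 0]
C(30,26) mod 13 = ∏ C(n_i, k_i) mod 13
Digit binomials (mod 13): C(2,2) = 1; C(4,0) = 1
Product: 1 × 1 = 1 ≡ 1 (mod 13)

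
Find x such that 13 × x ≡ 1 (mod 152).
117

gcd(13, 152) = 1, so the inverse exists.
Extended Euclidean algorithm on (152, 13):
152 = 11 × 13 + 9  ⟹  9 = (1)·152 + (-11)·13
13 = 1 × 9 + 4  ⟹  4 = (-1)·152 + (12)·13
9 = 2 × 4 + 1  ⟹  1 = (3)·152 + (-35)·13
So (-35)·13 ≡ 1 (mod 152), i.e. 13^(-1) ≡ -35 ≡ 117 (mod 152).
Check: 13 × 117 = 1521 ≡ 1 (mod 152)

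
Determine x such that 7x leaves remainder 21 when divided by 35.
x ≡ 3 (mod 5)

gcd(7, 35) = 7, which divides 21, so solutions exist.
Divide through by 7: x ≡ 3 (mod 5).
The coefficient of x is now 1, so x ≡ 3 (mod 5).
Check: 7 × 3 = 21 ≡ 21 (mod 35).
x ≡ 3 (mod 5), giving 7 solutions mod 35.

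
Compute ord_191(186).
38

191 is prime, so ord(186) divides φ(191) = 190.
Divisors of 190: 1, 2, 5, 10, 19, 38, 95, 190.
Repeated squaring: 186^1 ≡ 186, 186^2 ≡ 25, 186^4 ≡ 52, 186^8 ≡ 30, 186^16 ≡ 136, 186^32 ≡ 160, 186^64 ≡ 6, 186^128 ≡ 36 (mod 191).
Test 186^d mod 191 for each divisor d in increasing order:
186^1 ≡ 186
186^2 ≡ 25
186^5 = 186^4·186^1 ≡ 122
186^10 = 186^8·186^2 ≡ 177
186^19 = 186^16·186^2·186^1 ≡ 190
186^38 = 186^32·186^4·186^2 ≡ 1  ← first divisor giving 1
The order is 38.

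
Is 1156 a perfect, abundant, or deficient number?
deficient

Proper divisors of 1156: sum = 1 + 2 + 4 + 17 + 34 + 68 + 289 + 578 = 993
Since 993 < 1156, 1156 is deficient.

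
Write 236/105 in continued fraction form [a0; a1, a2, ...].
[2; 4, 26]

Euclidean algorithm steps:
236 = 2 × 105 + 26
105 = 4 × 26 + 1
26 = 26 × 1 + 0
Continued fraction: [2; 4, 26]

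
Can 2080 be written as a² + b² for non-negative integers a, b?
12² + 44² (a=12, b=44)

Factorization: 2080 = 2^5 × 5 × 13
By Fermat: n is sum of two squares iff every prime p ≡ 3 (mod 4) appears to even power.
All primes ≡ 3 (mod 4) appear to even power.
Search a = 0, 1, 2, … for 2080 - a² a perfect square: first hit at a = 12: 2080 - 144 = 1936 = 44².
2080 = 12² + 44² = 144 + 1936 ✓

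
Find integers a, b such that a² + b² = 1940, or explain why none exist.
2² + 44² (a=2, b=44)

Factorization: 1940 = 2^2 × 5 × 97
By Fermat: n is sum of two squares iff every prime p ≡ 3 (mod 4) appears to even power.
All primes ≡ 3 (mod 4) appear to even power.
Search a = 0, 1, 2, … for 1940 - a² a perfect square: first hit at a = 2: 1940 - 4 = 1936 = 44².
1940 = 2² + 44² = 4 + 1936 ✓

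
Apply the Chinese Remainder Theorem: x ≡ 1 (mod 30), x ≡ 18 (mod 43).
61

Using Chinese Remainder Theorem:
M = 30 × 43 = 1290
M1 = 43, M2 = 30
y1 = 43^(-1) mod 30 = 7
y2 = 30^(-1) mod 43 = 33
x = (1×43×7 + 18×30×33) mod 1290 = 61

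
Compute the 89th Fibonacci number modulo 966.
13

Matrix identity: Q^n = [[F_(n+1), F_n], [F_n, F_(n-1)]] with Q = [[1,1],[1,0]].
n = 89 = 1011001₂. Square-and-multiply, entries mod 966:
Q^1 = [[1,1],[1,0]]
Q^2 = (Q^1)² = [[2,1],[1,1]]
Q^5 = (Q^2)²·Q = [[8,5],[5,3]]
Q^11 = (Q^5)²·Q = [[144,89],[89,55]]
Q^22 = (Q^11)² = [[643,323],[323,320]]
Q^44 = (Q^22)² = [[2,963],[963,5]]
Q^89 = (Q^44)²·Q = [[958,13],[13,945]]
F_89 mod 966 = Q^89[0][1] = 13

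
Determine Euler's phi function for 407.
360

407 = 11 × 37
φ(n) = n × ∏(1 - 1/p) for each prime p dividing n
φ(407) = 407 × (1 - 1/11) × (1 - 1/37) = 360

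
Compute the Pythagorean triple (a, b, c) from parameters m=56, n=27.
(2407, 3024, 3865)

Euclid's formula: a = m² - n², b = 2mn, c = m² + n²
m = 56, n = 27
a = 56² - 27² = 3136 - 729 = 2407
b = 2 × 56 × 27 = 3024
c = 56² + 27² = 3136 + 729 = 3865
Verification: 2407² + 3024² = 5793649 + 9144576 = 14938225 = 3865² ✓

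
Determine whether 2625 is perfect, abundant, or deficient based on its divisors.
deficient

Proper divisors of 2625: sum = 1 + 3 + 5 + 7 + 15 + 21 + 25 + 35 + 75 + 105 + 125 + 175 + 375 + 525 + 875 = 2367
Since 2367 < 2625, 2625 is deficient.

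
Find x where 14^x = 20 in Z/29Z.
4

Baby-step giant-step with step n = ⌈√29⌉ = 6.
Baby steps 14^j mod 29 (j:value) for j=0..5: 0:1, 1:14, 2:22, 3:18, 4:20, 5:19.
h = 20 is already in the table at j=4, so x = 4.
Check: 14^4 ≡ 20 (mod 29).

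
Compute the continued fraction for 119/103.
[1; 6, 2, 3, 2]

Euclidean algorithm steps:
119 = 1 × 103 + 16
103 = 6 × 16 + 7
16 = 2 × 7 + 2
7 = 3 × 2 + 1
2 = 2 × 1 + 0
Continued fraction: [1; 6, 2, 3, 2]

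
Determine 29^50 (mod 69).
58

Repeated squaring. Binary of 50 = 110010.
29^1 ≡ 29 (mod 69); 29^2 ≡ 13 (mod 69); 29^4 ≡ 31 (mod 69); 29^8 ≡ 64 (mod 69); 29^16 ≡ 25 (mod 69); 29^32 ≡ 4 (mod 69)
29^50 = 29^2 × 29^16 × 29^32 ≡ 58 (mod 69)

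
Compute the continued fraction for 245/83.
[2; 1, 19, 1, 3]

Euclidean algorithm steps:
245 = 2 × 83 + 79
83 = 1 × 79 + 4
79 = 19 × 4 + 3
4 = 1 × 3 + 1
3 = 3 × 1 + 0
Continued fraction: [2; 1, 19, 1, 3]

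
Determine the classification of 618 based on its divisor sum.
abundant

Proper divisors of 618: sum = 1 + 2 + 3 + 6 + 103 + 206 + 309 = 630
Since 630 > 618, 618 is abundant.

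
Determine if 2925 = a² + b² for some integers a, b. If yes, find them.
3² + 54² (a=3, b=54)

Factorization: 2925 = 3^2 × 5^2 × 13
By Fermat: n is sum of two squares iff every prime p ≡ 3 (mod 4) appears to even power.
All primes ≡ 3 (mod 4) appear to even power.
Search a = 0, 1, 2, … for 2925 - a² a perfect square: first hit at a = 3: 2925 - 9 = 2916 = 54².
2925 = 3² + 54² = 9 + 2916 ✓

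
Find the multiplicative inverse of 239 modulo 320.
79

gcd(239, 320) = 1, so the inverse exists.
Extended Euclidean algorithm on (320, 239):
320 = 1 × 239 + 81  ⟹  81 = (1)·320 + (-1)·239
239 = 2 × 81 + 77  ⟹  77 = (-2)·320 + (3)·239
81 = 1 × 77 + 4  ⟹  4 = (3)·320 + (-4)·239
77 = 19 × 4 + 1  ⟹  1 = (-59)·320 + (79)·239
So (79)·239 ≡ 1 (mod 320), i.e. 239^(-1) ≡ 79 (mod 320).
Check: 239 × 79 = 18881 ≡ 1 (mod 320)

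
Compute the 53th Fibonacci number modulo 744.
509

Matrix identity: Q^n = [[F_(n+1), F_n], [F_n, F_(n-1)]] with Q = [[1,1],[1,0]].
n = 53 = 110101₂. Square-and-multiply, entries mod 744:
Q^1 = [[1,1],[1,0]]
Q^3 = (Q^1)²·Q = [[3,2],[2,1]]
Q^6 = (Q^3)² = [[13,8],[8,5]]
Q^13 = (Q^6)²·Q = [[377,233],[233,144]]
Q^26 = (Q^13)² = [[2,121],[121,625]]
Q^53 = (Q^26)²·Q = [[488,509],[509,723]]
F_53 mod 744 = Q^53[0][1] = 509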